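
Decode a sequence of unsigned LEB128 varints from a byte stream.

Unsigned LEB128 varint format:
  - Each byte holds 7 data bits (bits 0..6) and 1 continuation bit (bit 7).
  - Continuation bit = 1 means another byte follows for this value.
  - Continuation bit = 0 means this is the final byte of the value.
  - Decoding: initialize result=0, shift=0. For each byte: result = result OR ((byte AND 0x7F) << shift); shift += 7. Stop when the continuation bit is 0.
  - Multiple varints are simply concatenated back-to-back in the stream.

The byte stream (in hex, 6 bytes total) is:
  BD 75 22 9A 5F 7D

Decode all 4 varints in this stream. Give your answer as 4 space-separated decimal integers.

Answer: 15037 34 12186 125

Derivation:
  byte[0]=0xBD cont=1 payload=0x3D=61: acc |= 61<<0 -> acc=61 shift=7
  byte[1]=0x75 cont=0 payload=0x75=117: acc |= 117<<7 -> acc=15037 shift=14 [end]
Varint 1: bytes[0:2] = BD 75 -> value 15037 (2 byte(s))
  byte[2]=0x22 cont=0 payload=0x22=34: acc |= 34<<0 -> acc=34 shift=7 [end]
Varint 2: bytes[2:3] = 22 -> value 34 (1 byte(s))
  byte[3]=0x9A cont=1 payload=0x1A=26: acc |= 26<<0 -> acc=26 shift=7
  byte[4]=0x5F cont=0 payload=0x5F=95: acc |= 95<<7 -> acc=12186 shift=14 [end]
Varint 3: bytes[3:5] = 9A 5F -> value 12186 (2 byte(s))
  byte[5]=0x7D cont=0 payload=0x7D=125: acc |= 125<<0 -> acc=125 shift=7 [end]
Varint 4: bytes[5:6] = 7D -> value 125 (1 byte(s))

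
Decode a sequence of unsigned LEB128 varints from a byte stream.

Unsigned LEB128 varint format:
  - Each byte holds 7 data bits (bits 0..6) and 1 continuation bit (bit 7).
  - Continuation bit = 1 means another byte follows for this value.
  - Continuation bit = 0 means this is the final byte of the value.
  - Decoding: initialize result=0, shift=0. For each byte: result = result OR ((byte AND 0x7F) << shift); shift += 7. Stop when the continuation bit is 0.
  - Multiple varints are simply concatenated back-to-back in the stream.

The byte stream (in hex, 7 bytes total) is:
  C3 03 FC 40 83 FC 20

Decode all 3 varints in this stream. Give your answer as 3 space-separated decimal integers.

Answer: 451 8316 540163

Derivation:
  byte[0]=0xC3 cont=1 payload=0x43=67: acc |= 67<<0 -> acc=67 shift=7
  byte[1]=0x03 cont=0 payload=0x03=3: acc |= 3<<7 -> acc=451 shift=14 [end]
Varint 1: bytes[0:2] = C3 03 -> value 451 (2 byte(s))
  byte[2]=0xFC cont=1 payload=0x7C=124: acc |= 124<<0 -> acc=124 shift=7
  byte[3]=0x40 cont=0 payload=0x40=64: acc |= 64<<7 -> acc=8316 shift=14 [end]
Varint 2: bytes[2:4] = FC 40 -> value 8316 (2 byte(s))
  byte[4]=0x83 cont=1 payload=0x03=3: acc |= 3<<0 -> acc=3 shift=7
  byte[5]=0xFC cont=1 payload=0x7C=124: acc |= 124<<7 -> acc=15875 shift=14
  byte[6]=0x20 cont=0 payload=0x20=32: acc |= 32<<14 -> acc=540163 shift=21 [end]
Varint 3: bytes[4:7] = 83 FC 20 -> value 540163 (3 byte(s))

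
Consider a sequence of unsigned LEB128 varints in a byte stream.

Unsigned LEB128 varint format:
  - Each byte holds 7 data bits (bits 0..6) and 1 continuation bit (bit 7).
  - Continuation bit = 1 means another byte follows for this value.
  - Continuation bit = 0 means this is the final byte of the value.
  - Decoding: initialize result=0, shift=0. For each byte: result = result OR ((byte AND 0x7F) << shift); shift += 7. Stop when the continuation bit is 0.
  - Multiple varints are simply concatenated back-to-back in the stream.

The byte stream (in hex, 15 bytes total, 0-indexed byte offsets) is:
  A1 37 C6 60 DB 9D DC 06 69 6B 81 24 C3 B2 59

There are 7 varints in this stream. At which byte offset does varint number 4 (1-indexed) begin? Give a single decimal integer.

Answer: 8

Derivation:
  byte[0]=0xA1 cont=1 payload=0x21=33: acc |= 33<<0 -> acc=33 shift=7
  byte[1]=0x37 cont=0 payload=0x37=55: acc |= 55<<7 -> acc=7073 shift=14 [end]
Varint 1: bytes[0:2] = A1 37 -> value 7073 (2 byte(s))
  byte[2]=0xC6 cont=1 payload=0x46=70: acc |= 70<<0 -> acc=70 shift=7
  byte[3]=0x60 cont=0 payload=0x60=96: acc |= 96<<7 -> acc=12358 shift=14 [end]
Varint 2: bytes[2:4] = C6 60 -> value 12358 (2 byte(s))
  byte[4]=0xDB cont=1 payload=0x5B=91: acc |= 91<<0 -> acc=91 shift=7
  byte[5]=0x9D cont=1 payload=0x1D=29: acc |= 29<<7 -> acc=3803 shift=14
  byte[6]=0xDC cont=1 payload=0x5C=92: acc |= 92<<14 -> acc=1511131 shift=21
  byte[7]=0x06 cont=0 payload=0x06=6: acc |= 6<<21 -> acc=14094043 shift=28 [end]
Varint 3: bytes[4:8] = DB 9D DC 06 -> value 14094043 (4 byte(s))
  byte[8]=0x69 cont=0 payload=0x69=105: acc |= 105<<0 -> acc=105 shift=7 [end]
Varint 4: bytes[8:9] = 69 -> value 105 (1 byte(s))
  byte[9]=0x6B cont=0 payload=0x6B=107: acc |= 107<<0 -> acc=107 shift=7 [end]
Varint 5: bytes[9:10] = 6B -> value 107 (1 byte(s))
  byte[10]=0x81 cont=1 payload=0x01=1: acc |= 1<<0 -> acc=1 shift=7
  byte[11]=0x24 cont=0 payload=0x24=36: acc |= 36<<7 -> acc=4609 shift=14 [end]
Varint 6: bytes[10:12] = 81 24 -> value 4609 (2 byte(s))
  byte[12]=0xC3 cont=1 payload=0x43=67: acc |= 67<<0 -> acc=67 shift=7
  byte[13]=0xB2 cont=1 payload=0x32=50: acc |= 50<<7 -> acc=6467 shift=14
  byte[14]=0x59 cont=0 payload=0x59=89: acc |= 89<<14 -> acc=1464643 shift=21 [end]
Varint 7: bytes[12:15] = C3 B2 59 -> value 1464643 (3 byte(s))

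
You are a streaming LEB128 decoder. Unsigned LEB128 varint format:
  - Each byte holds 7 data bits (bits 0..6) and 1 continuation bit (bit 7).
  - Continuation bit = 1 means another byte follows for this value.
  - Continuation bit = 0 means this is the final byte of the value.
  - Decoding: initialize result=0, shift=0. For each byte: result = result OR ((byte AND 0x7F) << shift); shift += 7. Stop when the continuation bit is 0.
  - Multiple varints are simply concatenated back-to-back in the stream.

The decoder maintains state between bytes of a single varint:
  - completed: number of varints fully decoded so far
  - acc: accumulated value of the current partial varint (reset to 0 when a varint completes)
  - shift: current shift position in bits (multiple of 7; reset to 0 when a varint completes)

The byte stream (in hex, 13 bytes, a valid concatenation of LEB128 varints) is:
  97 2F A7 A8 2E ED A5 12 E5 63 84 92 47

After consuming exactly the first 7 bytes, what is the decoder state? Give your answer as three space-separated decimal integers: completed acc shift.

Answer: 2 4845 14

Derivation:
byte[0]=0x97 cont=1 payload=0x17: acc |= 23<<0 -> completed=0 acc=23 shift=7
byte[1]=0x2F cont=0 payload=0x2F: varint #1 complete (value=6039); reset -> completed=1 acc=0 shift=0
byte[2]=0xA7 cont=1 payload=0x27: acc |= 39<<0 -> completed=1 acc=39 shift=7
byte[3]=0xA8 cont=1 payload=0x28: acc |= 40<<7 -> completed=1 acc=5159 shift=14
byte[4]=0x2E cont=0 payload=0x2E: varint #2 complete (value=758823); reset -> completed=2 acc=0 shift=0
byte[5]=0xED cont=1 payload=0x6D: acc |= 109<<0 -> completed=2 acc=109 shift=7
byte[6]=0xA5 cont=1 payload=0x25: acc |= 37<<7 -> completed=2 acc=4845 shift=14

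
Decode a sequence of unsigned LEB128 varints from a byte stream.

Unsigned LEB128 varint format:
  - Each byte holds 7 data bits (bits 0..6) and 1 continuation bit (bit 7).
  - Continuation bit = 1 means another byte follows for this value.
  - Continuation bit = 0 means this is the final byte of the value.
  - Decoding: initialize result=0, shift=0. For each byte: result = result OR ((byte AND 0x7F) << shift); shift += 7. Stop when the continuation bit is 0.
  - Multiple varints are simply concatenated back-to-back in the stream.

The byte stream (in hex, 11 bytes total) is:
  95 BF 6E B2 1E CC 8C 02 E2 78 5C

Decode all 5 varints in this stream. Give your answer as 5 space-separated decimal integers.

  byte[0]=0x95 cont=1 payload=0x15=21: acc |= 21<<0 -> acc=21 shift=7
  byte[1]=0xBF cont=1 payload=0x3F=63: acc |= 63<<7 -> acc=8085 shift=14
  byte[2]=0x6E cont=0 payload=0x6E=110: acc |= 110<<14 -> acc=1810325 shift=21 [end]
Varint 1: bytes[0:3] = 95 BF 6E -> value 1810325 (3 byte(s))
  byte[3]=0xB2 cont=1 payload=0x32=50: acc |= 50<<0 -> acc=50 shift=7
  byte[4]=0x1E cont=0 payload=0x1E=30: acc |= 30<<7 -> acc=3890 shift=14 [end]
Varint 2: bytes[3:5] = B2 1E -> value 3890 (2 byte(s))
  byte[5]=0xCC cont=1 payload=0x4C=76: acc |= 76<<0 -> acc=76 shift=7
  byte[6]=0x8C cont=1 payload=0x0C=12: acc |= 12<<7 -> acc=1612 shift=14
  byte[7]=0x02 cont=0 payload=0x02=2: acc |= 2<<14 -> acc=34380 shift=21 [end]
Varint 3: bytes[5:8] = CC 8C 02 -> value 34380 (3 byte(s))
  byte[8]=0xE2 cont=1 payload=0x62=98: acc |= 98<<0 -> acc=98 shift=7
  byte[9]=0x78 cont=0 payload=0x78=120: acc |= 120<<7 -> acc=15458 shift=14 [end]
Varint 4: bytes[8:10] = E2 78 -> value 15458 (2 byte(s))
  byte[10]=0x5C cont=0 payload=0x5C=92: acc |= 92<<0 -> acc=92 shift=7 [end]
Varint 5: bytes[10:11] = 5C -> value 92 (1 byte(s))

Answer: 1810325 3890 34380 15458 92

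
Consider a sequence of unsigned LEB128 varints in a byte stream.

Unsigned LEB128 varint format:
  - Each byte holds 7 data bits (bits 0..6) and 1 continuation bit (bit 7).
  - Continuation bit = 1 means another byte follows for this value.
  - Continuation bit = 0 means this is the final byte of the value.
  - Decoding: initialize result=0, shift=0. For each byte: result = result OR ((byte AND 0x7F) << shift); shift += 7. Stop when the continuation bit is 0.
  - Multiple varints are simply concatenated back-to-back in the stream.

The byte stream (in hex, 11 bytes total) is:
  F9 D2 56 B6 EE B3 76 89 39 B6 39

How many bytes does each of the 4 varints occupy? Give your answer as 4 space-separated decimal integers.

Answer: 3 4 2 2

Derivation:
  byte[0]=0xF9 cont=1 payload=0x79=121: acc |= 121<<0 -> acc=121 shift=7
  byte[1]=0xD2 cont=1 payload=0x52=82: acc |= 82<<7 -> acc=10617 shift=14
  byte[2]=0x56 cont=0 payload=0x56=86: acc |= 86<<14 -> acc=1419641 shift=21 [end]
Varint 1: bytes[0:3] = F9 D2 56 -> value 1419641 (3 byte(s))
  byte[3]=0xB6 cont=1 payload=0x36=54: acc |= 54<<0 -> acc=54 shift=7
  byte[4]=0xEE cont=1 payload=0x6E=110: acc |= 110<<7 -> acc=14134 shift=14
  byte[5]=0xB3 cont=1 payload=0x33=51: acc |= 51<<14 -> acc=849718 shift=21
  byte[6]=0x76 cont=0 payload=0x76=118: acc |= 118<<21 -> acc=248313654 shift=28 [end]
Varint 2: bytes[3:7] = B6 EE B3 76 -> value 248313654 (4 byte(s))
  byte[7]=0x89 cont=1 payload=0x09=9: acc |= 9<<0 -> acc=9 shift=7
  byte[8]=0x39 cont=0 payload=0x39=57: acc |= 57<<7 -> acc=7305 shift=14 [end]
Varint 3: bytes[7:9] = 89 39 -> value 7305 (2 byte(s))
  byte[9]=0xB6 cont=1 payload=0x36=54: acc |= 54<<0 -> acc=54 shift=7
  byte[10]=0x39 cont=0 payload=0x39=57: acc |= 57<<7 -> acc=7350 shift=14 [end]
Varint 4: bytes[9:11] = B6 39 -> value 7350 (2 byte(s))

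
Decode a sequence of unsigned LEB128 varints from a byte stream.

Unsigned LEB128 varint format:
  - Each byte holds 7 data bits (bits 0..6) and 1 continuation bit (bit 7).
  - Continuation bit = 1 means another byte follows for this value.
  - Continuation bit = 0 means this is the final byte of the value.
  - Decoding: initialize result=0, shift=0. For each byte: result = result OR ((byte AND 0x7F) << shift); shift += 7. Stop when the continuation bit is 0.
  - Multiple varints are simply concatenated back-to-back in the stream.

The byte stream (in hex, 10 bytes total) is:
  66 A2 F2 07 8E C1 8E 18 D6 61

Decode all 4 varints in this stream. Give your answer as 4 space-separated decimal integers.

  byte[0]=0x66 cont=0 payload=0x66=102: acc |= 102<<0 -> acc=102 shift=7 [end]
Varint 1: bytes[0:1] = 66 -> value 102 (1 byte(s))
  byte[1]=0xA2 cont=1 payload=0x22=34: acc |= 34<<0 -> acc=34 shift=7
  byte[2]=0xF2 cont=1 payload=0x72=114: acc |= 114<<7 -> acc=14626 shift=14
  byte[3]=0x07 cont=0 payload=0x07=7: acc |= 7<<14 -> acc=129314 shift=21 [end]
Varint 2: bytes[1:4] = A2 F2 07 -> value 129314 (3 byte(s))
  byte[4]=0x8E cont=1 payload=0x0E=14: acc |= 14<<0 -> acc=14 shift=7
  byte[5]=0xC1 cont=1 payload=0x41=65: acc |= 65<<7 -> acc=8334 shift=14
  byte[6]=0x8E cont=1 payload=0x0E=14: acc |= 14<<14 -> acc=237710 shift=21
  byte[7]=0x18 cont=0 payload=0x18=24: acc |= 24<<21 -> acc=50569358 shift=28 [end]
Varint 3: bytes[4:8] = 8E C1 8E 18 -> value 50569358 (4 byte(s))
  byte[8]=0xD6 cont=1 payload=0x56=86: acc |= 86<<0 -> acc=86 shift=7
  byte[9]=0x61 cont=0 payload=0x61=97: acc |= 97<<7 -> acc=12502 shift=14 [end]
Varint 4: bytes[8:10] = D6 61 -> value 12502 (2 byte(s))

Answer: 102 129314 50569358 12502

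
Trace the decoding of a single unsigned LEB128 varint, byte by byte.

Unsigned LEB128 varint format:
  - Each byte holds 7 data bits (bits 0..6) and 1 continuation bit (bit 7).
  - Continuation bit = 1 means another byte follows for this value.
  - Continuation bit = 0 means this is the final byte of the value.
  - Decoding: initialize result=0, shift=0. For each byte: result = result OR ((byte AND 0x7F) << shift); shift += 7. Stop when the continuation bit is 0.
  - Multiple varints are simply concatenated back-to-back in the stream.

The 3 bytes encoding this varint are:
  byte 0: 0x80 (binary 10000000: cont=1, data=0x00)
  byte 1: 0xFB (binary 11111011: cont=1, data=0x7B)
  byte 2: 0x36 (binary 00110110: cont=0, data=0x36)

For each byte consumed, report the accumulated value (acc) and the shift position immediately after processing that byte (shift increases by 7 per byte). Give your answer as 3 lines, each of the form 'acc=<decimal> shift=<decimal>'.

byte 0=0x80: payload=0x00=0, contrib = 0<<0 = 0; acc -> 0, shift -> 7
byte 1=0xFB: payload=0x7B=123, contrib = 123<<7 = 15744; acc -> 15744, shift -> 14
byte 2=0x36: payload=0x36=54, contrib = 54<<14 = 884736; acc -> 900480, shift -> 21

Answer: acc=0 shift=7
acc=15744 shift=14
acc=900480 shift=21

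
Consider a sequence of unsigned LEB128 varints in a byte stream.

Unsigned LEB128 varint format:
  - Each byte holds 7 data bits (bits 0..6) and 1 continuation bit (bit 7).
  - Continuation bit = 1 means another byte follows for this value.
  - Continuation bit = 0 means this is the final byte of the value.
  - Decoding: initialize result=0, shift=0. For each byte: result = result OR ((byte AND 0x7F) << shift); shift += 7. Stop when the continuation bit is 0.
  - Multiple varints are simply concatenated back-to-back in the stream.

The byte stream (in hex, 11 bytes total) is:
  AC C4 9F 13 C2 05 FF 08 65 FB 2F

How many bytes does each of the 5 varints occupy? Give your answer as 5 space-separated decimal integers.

  byte[0]=0xAC cont=1 payload=0x2C=44: acc |= 44<<0 -> acc=44 shift=7
  byte[1]=0xC4 cont=1 payload=0x44=68: acc |= 68<<7 -> acc=8748 shift=14
  byte[2]=0x9F cont=1 payload=0x1F=31: acc |= 31<<14 -> acc=516652 shift=21
  byte[3]=0x13 cont=0 payload=0x13=19: acc |= 19<<21 -> acc=40362540 shift=28 [end]
Varint 1: bytes[0:4] = AC C4 9F 13 -> value 40362540 (4 byte(s))
  byte[4]=0xC2 cont=1 payload=0x42=66: acc |= 66<<0 -> acc=66 shift=7
  byte[5]=0x05 cont=0 payload=0x05=5: acc |= 5<<7 -> acc=706 shift=14 [end]
Varint 2: bytes[4:6] = C2 05 -> value 706 (2 byte(s))
  byte[6]=0xFF cont=1 payload=0x7F=127: acc |= 127<<0 -> acc=127 shift=7
  byte[7]=0x08 cont=0 payload=0x08=8: acc |= 8<<7 -> acc=1151 shift=14 [end]
Varint 3: bytes[6:8] = FF 08 -> value 1151 (2 byte(s))
  byte[8]=0x65 cont=0 payload=0x65=101: acc |= 101<<0 -> acc=101 shift=7 [end]
Varint 4: bytes[8:9] = 65 -> value 101 (1 byte(s))
  byte[9]=0xFB cont=1 payload=0x7B=123: acc |= 123<<0 -> acc=123 shift=7
  byte[10]=0x2F cont=0 payload=0x2F=47: acc |= 47<<7 -> acc=6139 shift=14 [end]
Varint 5: bytes[9:11] = FB 2F -> value 6139 (2 byte(s))

Answer: 4 2 2 1 2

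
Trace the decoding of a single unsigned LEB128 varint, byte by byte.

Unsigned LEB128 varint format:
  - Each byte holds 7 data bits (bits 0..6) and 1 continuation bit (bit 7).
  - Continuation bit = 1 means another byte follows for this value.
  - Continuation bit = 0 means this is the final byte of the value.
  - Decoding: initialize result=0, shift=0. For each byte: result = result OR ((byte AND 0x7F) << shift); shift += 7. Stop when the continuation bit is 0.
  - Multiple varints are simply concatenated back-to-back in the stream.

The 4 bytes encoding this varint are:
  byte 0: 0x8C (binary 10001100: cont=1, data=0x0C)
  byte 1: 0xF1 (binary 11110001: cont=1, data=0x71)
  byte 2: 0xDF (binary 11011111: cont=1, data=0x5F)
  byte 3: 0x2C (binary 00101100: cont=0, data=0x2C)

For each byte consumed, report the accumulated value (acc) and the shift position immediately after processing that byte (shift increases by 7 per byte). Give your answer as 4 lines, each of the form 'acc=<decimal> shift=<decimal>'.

Answer: acc=12 shift=7
acc=14476 shift=14
acc=1570956 shift=21
acc=93845644 shift=28

Derivation:
byte 0=0x8C: payload=0x0C=12, contrib = 12<<0 = 12; acc -> 12, shift -> 7
byte 1=0xF1: payload=0x71=113, contrib = 113<<7 = 14464; acc -> 14476, shift -> 14
byte 2=0xDF: payload=0x5F=95, contrib = 95<<14 = 1556480; acc -> 1570956, shift -> 21
byte 3=0x2C: payload=0x2C=44, contrib = 44<<21 = 92274688; acc -> 93845644, shift -> 28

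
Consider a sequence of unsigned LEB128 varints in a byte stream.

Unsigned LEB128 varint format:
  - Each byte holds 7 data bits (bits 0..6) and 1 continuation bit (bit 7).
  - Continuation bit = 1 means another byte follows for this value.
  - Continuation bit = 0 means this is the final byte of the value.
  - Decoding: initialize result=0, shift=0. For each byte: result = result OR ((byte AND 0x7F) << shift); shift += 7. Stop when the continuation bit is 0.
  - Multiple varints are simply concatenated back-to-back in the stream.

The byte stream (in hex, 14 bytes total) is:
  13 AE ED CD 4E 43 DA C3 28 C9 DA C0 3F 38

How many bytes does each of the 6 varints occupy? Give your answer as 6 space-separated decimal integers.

  byte[0]=0x13 cont=0 payload=0x13=19: acc |= 19<<0 -> acc=19 shift=7 [end]
Varint 1: bytes[0:1] = 13 -> value 19 (1 byte(s))
  byte[1]=0xAE cont=1 payload=0x2E=46: acc |= 46<<0 -> acc=46 shift=7
  byte[2]=0xED cont=1 payload=0x6D=109: acc |= 109<<7 -> acc=13998 shift=14
  byte[3]=0xCD cont=1 payload=0x4D=77: acc |= 77<<14 -> acc=1275566 shift=21
  byte[4]=0x4E cont=0 payload=0x4E=78: acc |= 78<<21 -> acc=164853422 shift=28 [end]
Varint 2: bytes[1:5] = AE ED CD 4E -> value 164853422 (4 byte(s))
  byte[5]=0x43 cont=0 payload=0x43=67: acc |= 67<<0 -> acc=67 shift=7 [end]
Varint 3: bytes[5:6] = 43 -> value 67 (1 byte(s))
  byte[6]=0xDA cont=1 payload=0x5A=90: acc |= 90<<0 -> acc=90 shift=7
  byte[7]=0xC3 cont=1 payload=0x43=67: acc |= 67<<7 -> acc=8666 shift=14
  byte[8]=0x28 cont=0 payload=0x28=40: acc |= 40<<14 -> acc=664026 shift=21 [end]
Varint 4: bytes[6:9] = DA C3 28 -> value 664026 (3 byte(s))
  byte[9]=0xC9 cont=1 payload=0x49=73: acc |= 73<<0 -> acc=73 shift=7
  byte[10]=0xDA cont=1 payload=0x5A=90: acc |= 90<<7 -> acc=11593 shift=14
  byte[11]=0xC0 cont=1 payload=0x40=64: acc |= 64<<14 -> acc=1060169 shift=21
  byte[12]=0x3F cont=0 payload=0x3F=63: acc |= 63<<21 -> acc=133180745 shift=28 [end]
Varint 5: bytes[9:13] = C9 DA C0 3F -> value 133180745 (4 byte(s))
  byte[13]=0x38 cont=0 payload=0x38=56: acc |= 56<<0 -> acc=56 shift=7 [end]
Varint 6: bytes[13:14] = 38 -> value 56 (1 byte(s))

Answer: 1 4 1 3 4 1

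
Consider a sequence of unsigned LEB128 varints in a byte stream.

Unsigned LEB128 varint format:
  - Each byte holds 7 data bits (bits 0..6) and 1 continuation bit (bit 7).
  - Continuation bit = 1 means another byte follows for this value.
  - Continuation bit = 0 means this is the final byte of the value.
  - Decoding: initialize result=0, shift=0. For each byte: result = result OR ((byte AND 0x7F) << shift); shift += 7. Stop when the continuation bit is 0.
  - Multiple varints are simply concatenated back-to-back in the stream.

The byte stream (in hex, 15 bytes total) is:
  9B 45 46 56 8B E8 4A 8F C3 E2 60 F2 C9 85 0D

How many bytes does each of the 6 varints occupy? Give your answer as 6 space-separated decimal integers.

Answer: 2 1 1 3 4 4

Derivation:
  byte[0]=0x9B cont=1 payload=0x1B=27: acc |= 27<<0 -> acc=27 shift=7
  byte[1]=0x45 cont=0 payload=0x45=69: acc |= 69<<7 -> acc=8859 shift=14 [end]
Varint 1: bytes[0:2] = 9B 45 -> value 8859 (2 byte(s))
  byte[2]=0x46 cont=0 payload=0x46=70: acc |= 70<<0 -> acc=70 shift=7 [end]
Varint 2: bytes[2:3] = 46 -> value 70 (1 byte(s))
  byte[3]=0x56 cont=0 payload=0x56=86: acc |= 86<<0 -> acc=86 shift=7 [end]
Varint 3: bytes[3:4] = 56 -> value 86 (1 byte(s))
  byte[4]=0x8B cont=1 payload=0x0B=11: acc |= 11<<0 -> acc=11 shift=7
  byte[5]=0xE8 cont=1 payload=0x68=104: acc |= 104<<7 -> acc=13323 shift=14
  byte[6]=0x4A cont=0 payload=0x4A=74: acc |= 74<<14 -> acc=1225739 shift=21 [end]
Varint 4: bytes[4:7] = 8B E8 4A -> value 1225739 (3 byte(s))
  byte[7]=0x8F cont=1 payload=0x0F=15: acc |= 15<<0 -> acc=15 shift=7
  byte[8]=0xC3 cont=1 payload=0x43=67: acc |= 67<<7 -> acc=8591 shift=14
  byte[9]=0xE2 cont=1 payload=0x62=98: acc |= 98<<14 -> acc=1614223 shift=21
  byte[10]=0x60 cont=0 payload=0x60=96: acc |= 96<<21 -> acc=202940815 shift=28 [end]
Varint 5: bytes[7:11] = 8F C3 E2 60 -> value 202940815 (4 byte(s))
  byte[11]=0xF2 cont=1 payload=0x72=114: acc |= 114<<0 -> acc=114 shift=7
  byte[12]=0xC9 cont=1 payload=0x49=73: acc |= 73<<7 -> acc=9458 shift=14
  byte[13]=0x85 cont=1 payload=0x05=5: acc |= 5<<14 -> acc=91378 shift=21
  byte[14]=0x0D cont=0 payload=0x0D=13: acc |= 13<<21 -> acc=27354354 shift=28 [end]
Varint 6: bytes[11:15] = F2 C9 85 0D -> value 27354354 (4 byte(s))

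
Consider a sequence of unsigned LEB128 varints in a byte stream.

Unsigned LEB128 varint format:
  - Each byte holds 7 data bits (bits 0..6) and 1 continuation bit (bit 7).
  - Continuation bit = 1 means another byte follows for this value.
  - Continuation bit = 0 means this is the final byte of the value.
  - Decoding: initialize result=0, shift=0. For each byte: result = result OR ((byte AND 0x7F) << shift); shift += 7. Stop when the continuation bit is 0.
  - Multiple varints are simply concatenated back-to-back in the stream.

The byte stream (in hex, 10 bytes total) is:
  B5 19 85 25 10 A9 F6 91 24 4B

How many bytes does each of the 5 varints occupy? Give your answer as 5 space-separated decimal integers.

  byte[0]=0xB5 cont=1 payload=0x35=53: acc |= 53<<0 -> acc=53 shift=7
  byte[1]=0x19 cont=0 payload=0x19=25: acc |= 25<<7 -> acc=3253 shift=14 [end]
Varint 1: bytes[0:2] = B5 19 -> value 3253 (2 byte(s))
  byte[2]=0x85 cont=1 payload=0x05=5: acc |= 5<<0 -> acc=5 shift=7
  byte[3]=0x25 cont=0 payload=0x25=37: acc |= 37<<7 -> acc=4741 shift=14 [end]
Varint 2: bytes[2:4] = 85 25 -> value 4741 (2 byte(s))
  byte[4]=0x10 cont=0 payload=0x10=16: acc |= 16<<0 -> acc=16 shift=7 [end]
Varint 3: bytes[4:5] = 10 -> value 16 (1 byte(s))
  byte[5]=0xA9 cont=1 payload=0x29=41: acc |= 41<<0 -> acc=41 shift=7
  byte[6]=0xF6 cont=1 payload=0x76=118: acc |= 118<<7 -> acc=15145 shift=14
  byte[7]=0x91 cont=1 payload=0x11=17: acc |= 17<<14 -> acc=293673 shift=21
  byte[8]=0x24 cont=0 payload=0x24=36: acc |= 36<<21 -> acc=75791145 shift=28 [end]
Varint 4: bytes[5:9] = A9 F6 91 24 -> value 75791145 (4 byte(s))
  byte[9]=0x4B cont=0 payload=0x4B=75: acc |= 75<<0 -> acc=75 shift=7 [end]
Varint 5: bytes[9:10] = 4B -> value 75 (1 byte(s))

Answer: 2 2 1 4 1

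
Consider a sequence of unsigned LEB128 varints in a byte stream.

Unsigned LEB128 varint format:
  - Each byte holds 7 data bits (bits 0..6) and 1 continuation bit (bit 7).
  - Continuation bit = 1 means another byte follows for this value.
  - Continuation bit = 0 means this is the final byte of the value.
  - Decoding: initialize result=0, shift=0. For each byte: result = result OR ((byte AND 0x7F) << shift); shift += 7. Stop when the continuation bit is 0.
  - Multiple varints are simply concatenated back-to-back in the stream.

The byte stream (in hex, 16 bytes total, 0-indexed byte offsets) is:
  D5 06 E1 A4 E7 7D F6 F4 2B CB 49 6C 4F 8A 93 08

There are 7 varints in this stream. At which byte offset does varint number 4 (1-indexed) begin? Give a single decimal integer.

Answer: 9

Derivation:
  byte[0]=0xD5 cont=1 payload=0x55=85: acc |= 85<<0 -> acc=85 shift=7
  byte[1]=0x06 cont=0 payload=0x06=6: acc |= 6<<7 -> acc=853 shift=14 [end]
Varint 1: bytes[0:2] = D5 06 -> value 853 (2 byte(s))
  byte[2]=0xE1 cont=1 payload=0x61=97: acc |= 97<<0 -> acc=97 shift=7
  byte[3]=0xA4 cont=1 payload=0x24=36: acc |= 36<<7 -> acc=4705 shift=14
  byte[4]=0xE7 cont=1 payload=0x67=103: acc |= 103<<14 -> acc=1692257 shift=21
  byte[5]=0x7D cont=0 payload=0x7D=125: acc |= 125<<21 -> acc=263836257 shift=28 [end]
Varint 2: bytes[2:6] = E1 A4 E7 7D -> value 263836257 (4 byte(s))
  byte[6]=0xF6 cont=1 payload=0x76=118: acc |= 118<<0 -> acc=118 shift=7
  byte[7]=0xF4 cont=1 payload=0x74=116: acc |= 116<<7 -> acc=14966 shift=14
  byte[8]=0x2B cont=0 payload=0x2B=43: acc |= 43<<14 -> acc=719478 shift=21 [end]
Varint 3: bytes[6:9] = F6 F4 2B -> value 719478 (3 byte(s))
  byte[9]=0xCB cont=1 payload=0x4B=75: acc |= 75<<0 -> acc=75 shift=7
  byte[10]=0x49 cont=0 payload=0x49=73: acc |= 73<<7 -> acc=9419 shift=14 [end]
Varint 4: bytes[9:11] = CB 49 -> value 9419 (2 byte(s))
  byte[11]=0x6C cont=0 payload=0x6C=108: acc |= 108<<0 -> acc=108 shift=7 [end]
Varint 5: bytes[11:12] = 6C -> value 108 (1 byte(s))
  byte[12]=0x4F cont=0 payload=0x4F=79: acc |= 79<<0 -> acc=79 shift=7 [end]
Varint 6: bytes[12:13] = 4F -> value 79 (1 byte(s))
  byte[13]=0x8A cont=1 payload=0x0A=10: acc |= 10<<0 -> acc=10 shift=7
  byte[14]=0x93 cont=1 payload=0x13=19: acc |= 19<<7 -> acc=2442 shift=14
  byte[15]=0x08 cont=0 payload=0x08=8: acc |= 8<<14 -> acc=133514 shift=21 [end]
Varint 7: bytes[13:16] = 8A 93 08 -> value 133514 (3 byte(s))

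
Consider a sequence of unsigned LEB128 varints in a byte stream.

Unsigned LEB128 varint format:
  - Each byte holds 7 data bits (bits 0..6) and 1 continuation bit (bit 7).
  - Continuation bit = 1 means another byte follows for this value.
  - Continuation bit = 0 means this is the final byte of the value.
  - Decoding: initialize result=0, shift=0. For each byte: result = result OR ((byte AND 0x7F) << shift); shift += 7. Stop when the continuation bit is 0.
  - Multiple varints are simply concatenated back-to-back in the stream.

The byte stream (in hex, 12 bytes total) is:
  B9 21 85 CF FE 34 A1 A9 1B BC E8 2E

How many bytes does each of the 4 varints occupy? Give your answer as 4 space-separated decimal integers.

Answer: 2 4 3 3

Derivation:
  byte[0]=0xB9 cont=1 payload=0x39=57: acc |= 57<<0 -> acc=57 shift=7
  byte[1]=0x21 cont=0 payload=0x21=33: acc |= 33<<7 -> acc=4281 shift=14 [end]
Varint 1: bytes[0:2] = B9 21 -> value 4281 (2 byte(s))
  byte[2]=0x85 cont=1 payload=0x05=5: acc |= 5<<0 -> acc=5 shift=7
  byte[3]=0xCF cont=1 payload=0x4F=79: acc |= 79<<7 -> acc=10117 shift=14
  byte[4]=0xFE cont=1 payload=0x7E=126: acc |= 126<<14 -> acc=2074501 shift=21
  byte[5]=0x34 cont=0 payload=0x34=52: acc |= 52<<21 -> acc=111126405 shift=28 [end]
Varint 2: bytes[2:6] = 85 CF FE 34 -> value 111126405 (4 byte(s))
  byte[6]=0xA1 cont=1 payload=0x21=33: acc |= 33<<0 -> acc=33 shift=7
  byte[7]=0xA9 cont=1 payload=0x29=41: acc |= 41<<7 -> acc=5281 shift=14
  byte[8]=0x1B cont=0 payload=0x1B=27: acc |= 27<<14 -> acc=447649 shift=21 [end]
Varint 3: bytes[6:9] = A1 A9 1B -> value 447649 (3 byte(s))
  byte[9]=0xBC cont=1 payload=0x3C=60: acc |= 60<<0 -> acc=60 shift=7
  byte[10]=0xE8 cont=1 payload=0x68=104: acc |= 104<<7 -> acc=13372 shift=14
  byte[11]=0x2E cont=0 payload=0x2E=46: acc |= 46<<14 -> acc=767036 shift=21 [end]
Varint 4: bytes[9:12] = BC E8 2E -> value 767036 (3 byte(s))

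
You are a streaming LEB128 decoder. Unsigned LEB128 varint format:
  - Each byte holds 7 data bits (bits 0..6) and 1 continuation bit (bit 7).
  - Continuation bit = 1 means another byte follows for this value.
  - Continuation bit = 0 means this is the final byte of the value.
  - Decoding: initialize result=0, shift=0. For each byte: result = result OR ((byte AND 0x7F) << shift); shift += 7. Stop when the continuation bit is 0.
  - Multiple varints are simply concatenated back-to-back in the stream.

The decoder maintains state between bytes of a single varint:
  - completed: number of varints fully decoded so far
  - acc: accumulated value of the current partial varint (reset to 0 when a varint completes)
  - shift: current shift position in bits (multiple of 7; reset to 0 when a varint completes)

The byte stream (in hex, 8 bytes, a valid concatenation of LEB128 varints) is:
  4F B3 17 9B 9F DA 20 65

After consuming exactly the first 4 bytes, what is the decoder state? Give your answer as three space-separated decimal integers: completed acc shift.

byte[0]=0x4F cont=0 payload=0x4F: varint #1 complete (value=79); reset -> completed=1 acc=0 shift=0
byte[1]=0xB3 cont=1 payload=0x33: acc |= 51<<0 -> completed=1 acc=51 shift=7
byte[2]=0x17 cont=0 payload=0x17: varint #2 complete (value=2995); reset -> completed=2 acc=0 shift=0
byte[3]=0x9B cont=1 payload=0x1B: acc |= 27<<0 -> completed=2 acc=27 shift=7

Answer: 2 27 7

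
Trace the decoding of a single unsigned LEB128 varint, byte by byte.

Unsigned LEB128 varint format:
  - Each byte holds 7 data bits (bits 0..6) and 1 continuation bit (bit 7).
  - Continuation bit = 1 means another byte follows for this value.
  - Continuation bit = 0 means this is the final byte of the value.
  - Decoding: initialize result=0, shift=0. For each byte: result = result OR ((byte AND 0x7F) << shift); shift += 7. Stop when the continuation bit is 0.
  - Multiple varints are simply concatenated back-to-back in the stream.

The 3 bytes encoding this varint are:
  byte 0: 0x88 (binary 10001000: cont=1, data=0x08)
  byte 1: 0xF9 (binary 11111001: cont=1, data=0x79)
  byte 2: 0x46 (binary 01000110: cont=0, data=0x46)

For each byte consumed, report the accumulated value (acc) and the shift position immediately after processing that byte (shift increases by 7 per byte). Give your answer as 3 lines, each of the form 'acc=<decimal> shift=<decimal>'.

Answer: acc=8 shift=7
acc=15496 shift=14
acc=1162376 shift=21

Derivation:
byte 0=0x88: payload=0x08=8, contrib = 8<<0 = 8; acc -> 8, shift -> 7
byte 1=0xF9: payload=0x79=121, contrib = 121<<7 = 15488; acc -> 15496, shift -> 14
byte 2=0x46: payload=0x46=70, contrib = 70<<14 = 1146880; acc -> 1162376, shift -> 21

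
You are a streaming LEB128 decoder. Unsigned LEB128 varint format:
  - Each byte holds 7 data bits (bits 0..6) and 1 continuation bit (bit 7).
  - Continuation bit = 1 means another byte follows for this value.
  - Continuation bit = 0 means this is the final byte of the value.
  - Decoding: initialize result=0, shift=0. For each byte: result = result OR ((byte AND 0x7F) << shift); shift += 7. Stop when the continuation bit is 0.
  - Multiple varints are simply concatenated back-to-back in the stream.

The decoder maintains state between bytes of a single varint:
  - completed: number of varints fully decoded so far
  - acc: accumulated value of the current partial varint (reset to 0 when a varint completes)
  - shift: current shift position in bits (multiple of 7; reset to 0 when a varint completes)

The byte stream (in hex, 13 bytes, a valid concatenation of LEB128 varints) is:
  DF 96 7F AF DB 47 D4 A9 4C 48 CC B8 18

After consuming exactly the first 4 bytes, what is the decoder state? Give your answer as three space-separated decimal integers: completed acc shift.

byte[0]=0xDF cont=1 payload=0x5F: acc |= 95<<0 -> completed=0 acc=95 shift=7
byte[1]=0x96 cont=1 payload=0x16: acc |= 22<<7 -> completed=0 acc=2911 shift=14
byte[2]=0x7F cont=0 payload=0x7F: varint #1 complete (value=2083679); reset -> completed=1 acc=0 shift=0
byte[3]=0xAF cont=1 payload=0x2F: acc |= 47<<0 -> completed=1 acc=47 shift=7

Answer: 1 47 7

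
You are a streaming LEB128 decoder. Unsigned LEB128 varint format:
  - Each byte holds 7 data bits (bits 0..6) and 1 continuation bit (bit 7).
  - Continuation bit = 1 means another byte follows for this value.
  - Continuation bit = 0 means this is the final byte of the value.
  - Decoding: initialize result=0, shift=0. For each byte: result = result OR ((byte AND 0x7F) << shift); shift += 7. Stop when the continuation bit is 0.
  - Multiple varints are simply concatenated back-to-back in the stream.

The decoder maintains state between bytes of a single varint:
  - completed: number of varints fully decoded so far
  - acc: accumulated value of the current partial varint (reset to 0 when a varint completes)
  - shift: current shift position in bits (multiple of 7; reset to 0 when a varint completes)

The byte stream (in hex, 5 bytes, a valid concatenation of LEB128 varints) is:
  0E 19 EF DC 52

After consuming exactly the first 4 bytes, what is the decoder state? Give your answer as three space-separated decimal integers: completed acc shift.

Answer: 2 11887 14

Derivation:
byte[0]=0x0E cont=0 payload=0x0E: varint #1 complete (value=14); reset -> completed=1 acc=0 shift=0
byte[1]=0x19 cont=0 payload=0x19: varint #2 complete (value=25); reset -> completed=2 acc=0 shift=0
byte[2]=0xEF cont=1 payload=0x6F: acc |= 111<<0 -> completed=2 acc=111 shift=7
byte[3]=0xDC cont=1 payload=0x5C: acc |= 92<<7 -> completed=2 acc=11887 shift=14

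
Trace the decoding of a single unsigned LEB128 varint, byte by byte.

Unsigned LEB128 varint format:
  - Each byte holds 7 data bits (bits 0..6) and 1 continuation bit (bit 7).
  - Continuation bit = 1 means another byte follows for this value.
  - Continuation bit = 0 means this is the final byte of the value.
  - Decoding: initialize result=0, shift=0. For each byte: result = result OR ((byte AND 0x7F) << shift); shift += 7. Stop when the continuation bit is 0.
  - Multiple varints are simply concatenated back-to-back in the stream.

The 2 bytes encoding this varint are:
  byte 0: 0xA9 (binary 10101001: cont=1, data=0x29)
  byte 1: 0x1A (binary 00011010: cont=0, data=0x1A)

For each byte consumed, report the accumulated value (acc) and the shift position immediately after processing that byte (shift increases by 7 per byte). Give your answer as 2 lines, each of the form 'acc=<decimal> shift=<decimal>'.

byte 0=0xA9: payload=0x29=41, contrib = 41<<0 = 41; acc -> 41, shift -> 7
byte 1=0x1A: payload=0x1A=26, contrib = 26<<7 = 3328; acc -> 3369, shift -> 14

Answer: acc=41 shift=7
acc=3369 shift=14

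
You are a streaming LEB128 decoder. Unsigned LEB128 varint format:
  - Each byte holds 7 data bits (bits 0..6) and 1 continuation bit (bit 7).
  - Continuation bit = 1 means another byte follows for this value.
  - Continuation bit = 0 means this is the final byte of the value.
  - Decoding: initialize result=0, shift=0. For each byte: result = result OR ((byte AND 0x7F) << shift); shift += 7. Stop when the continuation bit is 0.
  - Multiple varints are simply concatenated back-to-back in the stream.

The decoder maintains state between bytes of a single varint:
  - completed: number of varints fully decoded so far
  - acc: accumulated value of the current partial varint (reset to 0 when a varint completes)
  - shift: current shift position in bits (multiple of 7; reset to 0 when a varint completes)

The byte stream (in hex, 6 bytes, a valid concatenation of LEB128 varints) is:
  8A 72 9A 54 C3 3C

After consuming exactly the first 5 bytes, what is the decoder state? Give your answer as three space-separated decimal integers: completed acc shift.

Answer: 2 67 7

Derivation:
byte[0]=0x8A cont=1 payload=0x0A: acc |= 10<<0 -> completed=0 acc=10 shift=7
byte[1]=0x72 cont=0 payload=0x72: varint #1 complete (value=14602); reset -> completed=1 acc=0 shift=0
byte[2]=0x9A cont=1 payload=0x1A: acc |= 26<<0 -> completed=1 acc=26 shift=7
byte[3]=0x54 cont=0 payload=0x54: varint #2 complete (value=10778); reset -> completed=2 acc=0 shift=0
byte[4]=0xC3 cont=1 payload=0x43: acc |= 67<<0 -> completed=2 acc=67 shift=7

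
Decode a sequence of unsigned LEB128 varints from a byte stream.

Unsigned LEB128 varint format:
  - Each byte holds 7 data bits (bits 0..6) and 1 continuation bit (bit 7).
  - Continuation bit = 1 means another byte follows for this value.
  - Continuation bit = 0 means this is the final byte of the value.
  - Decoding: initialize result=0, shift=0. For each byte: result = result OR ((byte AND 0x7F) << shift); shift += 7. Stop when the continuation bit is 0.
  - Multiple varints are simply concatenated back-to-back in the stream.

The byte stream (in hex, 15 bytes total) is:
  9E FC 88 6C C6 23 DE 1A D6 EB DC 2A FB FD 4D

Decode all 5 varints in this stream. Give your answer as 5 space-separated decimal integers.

Answer: 226639390 4550 3422 89601494 1277691

Derivation:
  byte[0]=0x9E cont=1 payload=0x1E=30: acc |= 30<<0 -> acc=30 shift=7
  byte[1]=0xFC cont=1 payload=0x7C=124: acc |= 124<<7 -> acc=15902 shift=14
  byte[2]=0x88 cont=1 payload=0x08=8: acc |= 8<<14 -> acc=146974 shift=21
  byte[3]=0x6C cont=0 payload=0x6C=108: acc |= 108<<21 -> acc=226639390 shift=28 [end]
Varint 1: bytes[0:4] = 9E FC 88 6C -> value 226639390 (4 byte(s))
  byte[4]=0xC6 cont=1 payload=0x46=70: acc |= 70<<0 -> acc=70 shift=7
  byte[5]=0x23 cont=0 payload=0x23=35: acc |= 35<<7 -> acc=4550 shift=14 [end]
Varint 2: bytes[4:6] = C6 23 -> value 4550 (2 byte(s))
  byte[6]=0xDE cont=1 payload=0x5E=94: acc |= 94<<0 -> acc=94 shift=7
  byte[7]=0x1A cont=0 payload=0x1A=26: acc |= 26<<7 -> acc=3422 shift=14 [end]
Varint 3: bytes[6:8] = DE 1A -> value 3422 (2 byte(s))
  byte[8]=0xD6 cont=1 payload=0x56=86: acc |= 86<<0 -> acc=86 shift=7
  byte[9]=0xEB cont=1 payload=0x6B=107: acc |= 107<<7 -> acc=13782 shift=14
  byte[10]=0xDC cont=1 payload=0x5C=92: acc |= 92<<14 -> acc=1521110 shift=21
  byte[11]=0x2A cont=0 payload=0x2A=42: acc |= 42<<21 -> acc=89601494 shift=28 [end]
Varint 4: bytes[8:12] = D6 EB DC 2A -> value 89601494 (4 byte(s))
  byte[12]=0xFB cont=1 payload=0x7B=123: acc |= 123<<0 -> acc=123 shift=7
  byte[13]=0xFD cont=1 payload=0x7D=125: acc |= 125<<7 -> acc=16123 shift=14
  byte[14]=0x4D cont=0 payload=0x4D=77: acc |= 77<<14 -> acc=1277691 shift=21 [end]
Varint 5: bytes[12:15] = FB FD 4D -> value 1277691 (3 byte(s))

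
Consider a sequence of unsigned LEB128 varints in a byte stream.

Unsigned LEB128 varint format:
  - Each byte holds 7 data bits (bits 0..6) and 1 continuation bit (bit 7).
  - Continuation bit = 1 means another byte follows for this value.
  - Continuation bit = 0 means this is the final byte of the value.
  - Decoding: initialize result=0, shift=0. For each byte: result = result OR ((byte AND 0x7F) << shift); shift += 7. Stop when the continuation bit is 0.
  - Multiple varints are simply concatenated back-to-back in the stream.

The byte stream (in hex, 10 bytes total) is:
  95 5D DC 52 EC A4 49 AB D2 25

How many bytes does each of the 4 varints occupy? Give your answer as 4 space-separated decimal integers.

Answer: 2 2 3 3

Derivation:
  byte[0]=0x95 cont=1 payload=0x15=21: acc |= 21<<0 -> acc=21 shift=7
  byte[1]=0x5D cont=0 payload=0x5D=93: acc |= 93<<7 -> acc=11925 shift=14 [end]
Varint 1: bytes[0:2] = 95 5D -> value 11925 (2 byte(s))
  byte[2]=0xDC cont=1 payload=0x5C=92: acc |= 92<<0 -> acc=92 shift=7
  byte[3]=0x52 cont=0 payload=0x52=82: acc |= 82<<7 -> acc=10588 shift=14 [end]
Varint 2: bytes[2:4] = DC 52 -> value 10588 (2 byte(s))
  byte[4]=0xEC cont=1 payload=0x6C=108: acc |= 108<<0 -> acc=108 shift=7
  byte[5]=0xA4 cont=1 payload=0x24=36: acc |= 36<<7 -> acc=4716 shift=14
  byte[6]=0x49 cont=0 payload=0x49=73: acc |= 73<<14 -> acc=1200748 shift=21 [end]
Varint 3: bytes[4:7] = EC A4 49 -> value 1200748 (3 byte(s))
  byte[7]=0xAB cont=1 payload=0x2B=43: acc |= 43<<0 -> acc=43 shift=7
  byte[8]=0xD2 cont=1 payload=0x52=82: acc |= 82<<7 -> acc=10539 shift=14
  byte[9]=0x25 cont=0 payload=0x25=37: acc |= 37<<14 -> acc=616747 shift=21 [end]
Varint 4: bytes[7:10] = AB D2 25 -> value 616747 (3 byte(s))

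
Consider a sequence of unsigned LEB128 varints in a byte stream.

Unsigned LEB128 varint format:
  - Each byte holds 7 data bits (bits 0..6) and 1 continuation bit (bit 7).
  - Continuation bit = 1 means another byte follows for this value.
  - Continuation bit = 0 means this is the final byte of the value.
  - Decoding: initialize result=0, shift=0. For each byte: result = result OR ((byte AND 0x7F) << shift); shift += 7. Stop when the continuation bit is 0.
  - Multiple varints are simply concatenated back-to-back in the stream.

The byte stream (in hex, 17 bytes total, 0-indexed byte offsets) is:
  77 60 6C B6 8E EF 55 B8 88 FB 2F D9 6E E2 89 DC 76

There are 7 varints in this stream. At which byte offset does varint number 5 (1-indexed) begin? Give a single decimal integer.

Answer: 7

Derivation:
  byte[0]=0x77 cont=0 payload=0x77=119: acc |= 119<<0 -> acc=119 shift=7 [end]
Varint 1: bytes[0:1] = 77 -> value 119 (1 byte(s))
  byte[1]=0x60 cont=0 payload=0x60=96: acc |= 96<<0 -> acc=96 shift=7 [end]
Varint 2: bytes[1:2] = 60 -> value 96 (1 byte(s))
  byte[2]=0x6C cont=0 payload=0x6C=108: acc |= 108<<0 -> acc=108 shift=7 [end]
Varint 3: bytes[2:3] = 6C -> value 108 (1 byte(s))
  byte[3]=0xB6 cont=1 payload=0x36=54: acc |= 54<<0 -> acc=54 shift=7
  byte[4]=0x8E cont=1 payload=0x0E=14: acc |= 14<<7 -> acc=1846 shift=14
  byte[5]=0xEF cont=1 payload=0x6F=111: acc |= 111<<14 -> acc=1820470 shift=21
  byte[6]=0x55 cont=0 payload=0x55=85: acc |= 85<<21 -> acc=180078390 shift=28 [end]
Varint 4: bytes[3:7] = B6 8E EF 55 -> value 180078390 (4 byte(s))
  byte[7]=0xB8 cont=1 payload=0x38=56: acc |= 56<<0 -> acc=56 shift=7
  byte[8]=0x88 cont=1 payload=0x08=8: acc |= 8<<7 -> acc=1080 shift=14
  byte[9]=0xFB cont=1 payload=0x7B=123: acc |= 123<<14 -> acc=2016312 shift=21
  byte[10]=0x2F cont=0 payload=0x2F=47: acc |= 47<<21 -> acc=100582456 shift=28 [end]
Varint 5: bytes[7:11] = B8 88 FB 2F -> value 100582456 (4 byte(s))
  byte[11]=0xD9 cont=1 payload=0x59=89: acc |= 89<<0 -> acc=89 shift=7
  byte[12]=0x6E cont=0 payload=0x6E=110: acc |= 110<<7 -> acc=14169 shift=14 [end]
Varint 6: bytes[11:13] = D9 6E -> value 14169 (2 byte(s))
  byte[13]=0xE2 cont=1 payload=0x62=98: acc |= 98<<0 -> acc=98 shift=7
  byte[14]=0x89 cont=1 payload=0x09=9: acc |= 9<<7 -> acc=1250 shift=14
  byte[15]=0xDC cont=1 payload=0x5C=92: acc |= 92<<14 -> acc=1508578 shift=21
  byte[16]=0x76 cont=0 payload=0x76=118: acc |= 118<<21 -> acc=248972514 shift=28 [end]
Varint 7: bytes[13:17] = E2 89 DC 76 -> value 248972514 (4 byte(s))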